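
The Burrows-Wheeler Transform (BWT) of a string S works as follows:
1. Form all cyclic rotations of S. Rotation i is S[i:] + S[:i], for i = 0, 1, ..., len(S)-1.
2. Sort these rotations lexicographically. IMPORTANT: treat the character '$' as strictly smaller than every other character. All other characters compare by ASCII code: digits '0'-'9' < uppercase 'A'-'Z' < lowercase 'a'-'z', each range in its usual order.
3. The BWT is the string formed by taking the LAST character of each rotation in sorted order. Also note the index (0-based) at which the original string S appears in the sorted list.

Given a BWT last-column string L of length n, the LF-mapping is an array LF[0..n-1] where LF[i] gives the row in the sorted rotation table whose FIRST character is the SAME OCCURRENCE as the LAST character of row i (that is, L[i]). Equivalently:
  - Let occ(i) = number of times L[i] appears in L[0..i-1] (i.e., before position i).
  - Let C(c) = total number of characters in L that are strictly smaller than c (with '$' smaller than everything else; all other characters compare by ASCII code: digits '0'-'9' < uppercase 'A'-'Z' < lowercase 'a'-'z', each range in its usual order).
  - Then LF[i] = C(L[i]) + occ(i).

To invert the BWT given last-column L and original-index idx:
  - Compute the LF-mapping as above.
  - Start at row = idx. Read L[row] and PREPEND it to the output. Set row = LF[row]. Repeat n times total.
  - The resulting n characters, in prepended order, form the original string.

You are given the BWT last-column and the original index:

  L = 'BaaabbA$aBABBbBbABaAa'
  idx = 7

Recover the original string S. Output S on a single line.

Answer: BaABBaBaABbAbaAababB$

Derivation:
LF mapping: 5 11 12 13 17 18 1 0 14 6 2 7 8 19 9 20 3 10 15 4 16
Walk LF starting at row 7, prepending L[row]:
  step 1: row=7, L[7]='$', prepend. Next row=LF[7]=0
  step 2: row=0, L[0]='B', prepend. Next row=LF[0]=5
  step 3: row=5, L[5]='b', prepend. Next row=LF[5]=18
  step 4: row=18, L[18]='a', prepend. Next row=LF[18]=15
  step 5: row=15, L[15]='b', prepend. Next row=LF[15]=20
  step 6: row=20, L[20]='a', prepend. Next row=LF[20]=16
  step 7: row=16, L[16]='A', prepend. Next row=LF[16]=3
  step 8: row=3, L[3]='a', prepend. Next row=LF[3]=13
  step 9: row=13, L[13]='b', prepend. Next row=LF[13]=19
  step 10: row=19, L[19]='A', prepend. Next row=LF[19]=4
  step 11: row=4, L[4]='b', prepend. Next row=LF[4]=17
  step 12: row=17, L[17]='B', prepend. Next row=LF[17]=10
  step 13: row=10, L[10]='A', prepend. Next row=LF[10]=2
  step 14: row=2, L[2]='a', prepend. Next row=LF[2]=12
  step 15: row=12, L[12]='B', prepend. Next row=LF[12]=8
  step 16: row=8, L[8]='a', prepend. Next row=LF[8]=14
  step 17: row=14, L[14]='B', prepend. Next row=LF[14]=9
  step 18: row=9, L[9]='B', prepend. Next row=LF[9]=6
  step 19: row=6, L[6]='A', prepend. Next row=LF[6]=1
  step 20: row=1, L[1]='a', prepend. Next row=LF[1]=11
  step 21: row=11, L[11]='B', prepend. Next row=LF[11]=7
Reversed output: BaABBaBaABbAbaAababB$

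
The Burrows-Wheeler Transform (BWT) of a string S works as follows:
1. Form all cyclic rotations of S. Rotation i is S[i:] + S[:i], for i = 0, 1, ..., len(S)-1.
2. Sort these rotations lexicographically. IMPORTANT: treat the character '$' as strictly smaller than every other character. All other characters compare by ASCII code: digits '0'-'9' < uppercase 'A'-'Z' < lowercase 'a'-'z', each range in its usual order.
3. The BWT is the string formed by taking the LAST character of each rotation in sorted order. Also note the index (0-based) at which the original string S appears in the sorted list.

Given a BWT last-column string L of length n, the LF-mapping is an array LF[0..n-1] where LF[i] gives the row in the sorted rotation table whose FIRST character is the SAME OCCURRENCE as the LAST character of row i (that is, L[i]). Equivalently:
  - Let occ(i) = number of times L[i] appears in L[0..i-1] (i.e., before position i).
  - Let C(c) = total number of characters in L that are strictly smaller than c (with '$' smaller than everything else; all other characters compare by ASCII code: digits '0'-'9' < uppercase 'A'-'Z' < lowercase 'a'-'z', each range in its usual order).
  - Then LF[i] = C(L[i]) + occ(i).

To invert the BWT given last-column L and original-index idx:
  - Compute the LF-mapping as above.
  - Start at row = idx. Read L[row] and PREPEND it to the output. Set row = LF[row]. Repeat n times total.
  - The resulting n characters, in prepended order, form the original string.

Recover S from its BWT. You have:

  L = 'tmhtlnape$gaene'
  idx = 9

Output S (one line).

Answer: magnetelephant$

Derivation:
LF mapping: 13 9 7 14 8 10 1 12 3 0 6 2 4 11 5
Walk LF starting at row 9, prepending L[row]:
  step 1: row=9, L[9]='$', prepend. Next row=LF[9]=0
  step 2: row=0, L[0]='t', prepend. Next row=LF[0]=13
  step 3: row=13, L[13]='n', prepend. Next row=LF[13]=11
  step 4: row=11, L[11]='a', prepend. Next row=LF[11]=2
  step 5: row=2, L[2]='h', prepend. Next row=LF[2]=7
  step 6: row=7, L[7]='p', prepend. Next row=LF[7]=12
  step 7: row=12, L[12]='e', prepend. Next row=LF[12]=4
  step 8: row=4, L[4]='l', prepend. Next row=LF[4]=8
  step 9: row=8, L[8]='e', prepend. Next row=LF[8]=3
  step 10: row=3, L[3]='t', prepend. Next row=LF[3]=14
  step 11: row=14, L[14]='e', prepend. Next row=LF[14]=5
  step 12: row=5, L[5]='n', prepend. Next row=LF[5]=10
  step 13: row=10, L[10]='g', prepend. Next row=LF[10]=6
  step 14: row=6, L[6]='a', prepend. Next row=LF[6]=1
  step 15: row=1, L[1]='m', prepend. Next row=LF[1]=9
Reversed output: magnetelephant$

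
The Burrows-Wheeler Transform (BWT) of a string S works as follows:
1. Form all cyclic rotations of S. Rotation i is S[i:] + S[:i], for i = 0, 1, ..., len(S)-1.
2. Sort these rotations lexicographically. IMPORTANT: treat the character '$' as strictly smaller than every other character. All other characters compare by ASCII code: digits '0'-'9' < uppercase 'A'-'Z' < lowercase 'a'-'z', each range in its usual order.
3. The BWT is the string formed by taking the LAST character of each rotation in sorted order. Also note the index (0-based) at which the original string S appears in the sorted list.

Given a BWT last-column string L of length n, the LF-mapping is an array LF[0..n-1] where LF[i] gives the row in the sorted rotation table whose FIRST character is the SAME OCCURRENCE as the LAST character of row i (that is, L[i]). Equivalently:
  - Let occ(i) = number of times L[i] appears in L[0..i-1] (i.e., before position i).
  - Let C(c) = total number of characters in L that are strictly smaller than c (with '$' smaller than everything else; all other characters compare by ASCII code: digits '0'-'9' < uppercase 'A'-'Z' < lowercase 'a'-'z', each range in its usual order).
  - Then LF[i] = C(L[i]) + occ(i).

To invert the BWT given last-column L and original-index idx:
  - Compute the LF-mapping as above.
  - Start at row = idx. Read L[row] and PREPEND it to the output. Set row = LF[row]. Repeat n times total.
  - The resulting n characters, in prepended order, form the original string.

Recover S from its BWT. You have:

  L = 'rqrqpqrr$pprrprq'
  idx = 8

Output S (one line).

LF mapping: 9 5 10 6 1 7 11 12 0 2 3 13 14 4 15 8
Walk LF starting at row 8, prepending L[row]:
  step 1: row=8, L[8]='$', prepend. Next row=LF[8]=0
  step 2: row=0, L[0]='r', prepend. Next row=LF[0]=9
  step 3: row=9, L[9]='p', prepend. Next row=LF[9]=2
  step 4: row=2, L[2]='r', prepend. Next row=LF[2]=10
  step 5: row=10, L[10]='p', prepend. Next row=LF[10]=3
  step 6: row=3, L[3]='q', prepend. Next row=LF[3]=6
  step 7: row=6, L[6]='r', prepend. Next row=LF[6]=11
  step 8: row=11, L[11]='r', prepend. Next row=LF[11]=13
  step 9: row=13, L[13]='p', prepend. Next row=LF[13]=4
  step 10: row=4, L[4]='p', prepend. Next row=LF[4]=1
  step 11: row=1, L[1]='q', prepend. Next row=LF[1]=5
  step 12: row=5, L[5]='q', prepend. Next row=LF[5]=7
  step 13: row=7, L[7]='r', prepend. Next row=LF[7]=12
  step 14: row=12, L[12]='r', prepend. Next row=LF[12]=14
  step 15: row=14, L[14]='r', prepend. Next row=LF[14]=15
  step 16: row=15, L[15]='q', prepend. Next row=LF[15]=8
Reversed output: qrrrqqpprrqprpr$

Answer: qrrrqqpprrqprpr$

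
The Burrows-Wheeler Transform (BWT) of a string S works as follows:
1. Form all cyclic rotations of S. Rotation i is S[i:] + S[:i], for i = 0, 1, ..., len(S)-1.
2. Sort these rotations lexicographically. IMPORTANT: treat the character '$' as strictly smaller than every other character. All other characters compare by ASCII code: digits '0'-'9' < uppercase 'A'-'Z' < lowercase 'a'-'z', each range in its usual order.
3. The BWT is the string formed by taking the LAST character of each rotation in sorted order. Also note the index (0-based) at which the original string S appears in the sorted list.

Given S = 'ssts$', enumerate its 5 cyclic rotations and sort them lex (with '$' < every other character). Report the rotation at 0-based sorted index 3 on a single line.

All 5 rotations (rotation i = S[i:]+S[:i]):
  rot[0] = ssts$
  rot[1] = sts$s
  rot[2] = ts$ss
  rot[3] = s$sst
  rot[4] = $ssts
Sorted (with $ < everything):
  sorted[0] = $ssts
  sorted[1] = s$sst
  sorted[2] = ssts$
  sorted[3] = sts$s
  sorted[4] = ts$ss
sorted[3] = sts$s

Answer: sts$s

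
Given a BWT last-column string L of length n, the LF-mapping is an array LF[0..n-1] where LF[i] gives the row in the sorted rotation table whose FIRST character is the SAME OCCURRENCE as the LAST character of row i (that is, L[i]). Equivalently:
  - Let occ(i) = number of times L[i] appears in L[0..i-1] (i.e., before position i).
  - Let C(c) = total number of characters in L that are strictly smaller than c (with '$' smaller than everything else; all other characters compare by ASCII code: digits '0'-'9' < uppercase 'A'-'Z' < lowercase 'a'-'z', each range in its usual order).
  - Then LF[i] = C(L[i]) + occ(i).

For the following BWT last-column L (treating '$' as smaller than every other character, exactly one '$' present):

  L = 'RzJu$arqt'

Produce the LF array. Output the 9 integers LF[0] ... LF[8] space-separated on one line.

Answer: 2 8 1 7 0 3 5 4 6

Derivation:
Char counts: '$':1, 'J':1, 'R':1, 'a':1, 'q':1, 'r':1, 't':1, 'u':1, 'z':1
C (first-col start): C('$')=0, C('J')=1, C('R')=2, C('a')=3, C('q')=4, C('r')=5, C('t')=6, C('u')=7, C('z')=8
L[0]='R': occ=0, LF[0]=C('R')+0=2+0=2
L[1]='z': occ=0, LF[1]=C('z')+0=8+0=8
L[2]='J': occ=0, LF[2]=C('J')+0=1+0=1
L[3]='u': occ=0, LF[3]=C('u')+0=7+0=7
L[4]='$': occ=0, LF[4]=C('$')+0=0+0=0
L[5]='a': occ=0, LF[5]=C('a')+0=3+0=3
L[6]='r': occ=0, LF[6]=C('r')+0=5+0=5
L[7]='q': occ=0, LF[7]=C('q')+0=4+0=4
L[8]='t': occ=0, LF[8]=C('t')+0=6+0=6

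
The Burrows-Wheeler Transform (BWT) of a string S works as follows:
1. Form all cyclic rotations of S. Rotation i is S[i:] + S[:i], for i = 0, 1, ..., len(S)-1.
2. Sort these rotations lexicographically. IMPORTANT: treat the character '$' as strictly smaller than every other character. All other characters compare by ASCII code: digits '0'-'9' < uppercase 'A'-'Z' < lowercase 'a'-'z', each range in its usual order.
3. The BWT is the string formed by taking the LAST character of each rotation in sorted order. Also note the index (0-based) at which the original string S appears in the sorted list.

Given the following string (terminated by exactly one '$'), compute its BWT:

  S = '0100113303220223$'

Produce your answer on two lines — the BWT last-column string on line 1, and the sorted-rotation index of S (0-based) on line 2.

Answer: 31$02300123022301
2

Derivation:
All 17 rotations (rotation i = S[i:]+S[:i]):
  rot[0] = 0100113303220223$
  rot[1] = 100113303220223$0
  rot[2] = 00113303220223$01
  rot[3] = 0113303220223$010
  rot[4] = 113303220223$0100
  rot[5] = 13303220223$01001
  rot[6] = 3303220223$010011
  rot[7] = 303220223$0100113
  rot[8] = 03220223$01001133
  rot[9] = 3220223$010011330
  rot[10] = 220223$0100113303
  rot[11] = 20223$01001133032
  rot[12] = 0223$010011330322
  rot[13] = 223$0100113303220
  rot[14] = 23$01001133032202
  rot[15] = 3$010011330322022
  rot[16] = $0100113303220223
Sorted (with $ < everything):
  sorted[0] = $0100113303220223  (last char: '3')
  sorted[1] = 00113303220223$01  (last char: '1')
  sorted[2] = 0100113303220223$  (last char: '$')
  sorted[3] = 0113303220223$010  (last char: '0')
  sorted[4] = 0223$010011330322  (last char: '2')
  sorted[5] = 03220223$01001133  (last char: '3')
  sorted[6] = 100113303220223$0  (last char: '0')
  sorted[7] = 113303220223$0100  (last char: '0')
  sorted[8] = 13303220223$01001  (last char: '1')
  sorted[9] = 20223$01001133032  (last char: '2')
  sorted[10] = 220223$0100113303  (last char: '3')
  sorted[11] = 223$0100113303220  (last char: '0')
  sorted[12] = 23$01001133032202  (last char: '2')
  sorted[13] = 3$010011330322022  (last char: '2')
  sorted[14] = 303220223$0100113  (last char: '3')
  sorted[15] = 3220223$010011330  (last char: '0')
  sorted[16] = 3303220223$010011  (last char: '1')
Last column: 31$02300123022301
Original string S is at sorted index 2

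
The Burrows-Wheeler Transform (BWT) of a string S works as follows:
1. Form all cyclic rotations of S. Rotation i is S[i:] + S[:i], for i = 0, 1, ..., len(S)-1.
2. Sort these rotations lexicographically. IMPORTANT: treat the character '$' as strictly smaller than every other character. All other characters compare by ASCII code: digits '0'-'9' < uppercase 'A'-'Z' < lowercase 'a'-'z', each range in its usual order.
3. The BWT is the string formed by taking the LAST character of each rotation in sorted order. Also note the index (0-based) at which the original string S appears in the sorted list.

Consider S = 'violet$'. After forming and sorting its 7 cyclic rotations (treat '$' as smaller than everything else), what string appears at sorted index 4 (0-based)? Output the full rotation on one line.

Answer: olet$vi

Derivation:
All 7 rotations (rotation i = S[i:]+S[:i]):
  rot[0] = violet$
  rot[1] = iolet$v
  rot[2] = olet$vi
  rot[3] = let$vio
  rot[4] = et$viol
  rot[5] = t$viole
  rot[6] = $violet
Sorted (with $ < everything):
  sorted[0] = $violet
  sorted[1] = et$viol
  sorted[2] = iolet$v
  sorted[3] = let$vio
  sorted[4] = olet$vi
  sorted[5] = t$viole
  sorted[6] = violet$
sorted[4] = olet$vi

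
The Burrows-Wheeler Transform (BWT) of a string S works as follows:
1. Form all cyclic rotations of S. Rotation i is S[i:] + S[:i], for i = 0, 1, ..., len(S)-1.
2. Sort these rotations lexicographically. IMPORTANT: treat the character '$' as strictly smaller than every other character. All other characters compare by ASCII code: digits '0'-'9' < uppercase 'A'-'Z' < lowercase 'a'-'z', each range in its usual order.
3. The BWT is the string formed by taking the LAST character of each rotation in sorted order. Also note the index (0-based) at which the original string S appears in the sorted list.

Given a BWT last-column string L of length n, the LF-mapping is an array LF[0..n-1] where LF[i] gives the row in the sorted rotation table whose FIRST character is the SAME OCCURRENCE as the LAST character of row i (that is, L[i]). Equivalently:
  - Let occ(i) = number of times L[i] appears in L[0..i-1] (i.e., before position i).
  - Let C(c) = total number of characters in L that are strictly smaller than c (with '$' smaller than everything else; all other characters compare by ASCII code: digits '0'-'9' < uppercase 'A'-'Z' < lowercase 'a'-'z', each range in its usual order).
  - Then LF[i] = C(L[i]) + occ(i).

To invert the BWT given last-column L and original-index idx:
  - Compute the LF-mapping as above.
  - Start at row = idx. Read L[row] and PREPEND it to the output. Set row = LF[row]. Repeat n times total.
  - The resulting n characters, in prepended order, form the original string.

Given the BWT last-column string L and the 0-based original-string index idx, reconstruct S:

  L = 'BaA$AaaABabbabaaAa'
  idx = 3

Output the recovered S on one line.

Answer: AaAAAbaaababaaBaB$

Derivation:
LF mapping: 5 7 1 0 2 8 9 3 6 10 15 16 11 17 12 13 4 14
Walk LF starting at row 3, prepending L[row]:
  step 1: row=3, L[3]='$', prepend. Next row=LF[3]=0
  step 2: row=0, L[0]='B', prepend. Next row=LF[0]=5
  step 3: row=5, L[5]='a', prepend. Next row=LF[5]=8
  step 4: row=8, L[8]='B', prepend. Next row=LF[8]=6
  step 5: row=6, L[6]='a', prepend. Next row=LF[6]=9
  step 6: row=9, L[9]='a', prepend. Next row=LF[9]=10
  step 7: row=10, L[10]='b', prepend. Next row=LF[10]=15
  step 8: row=15, L[15]='a', prepend. Next row=LF[15]=13
  step 9: row=13, L[13]='b', prepend. Next row=LF[13]=17
  step 10: row=17, L[17]='a', prepend. Next row=LF[17]=14
  step 11: row=14, L[14]='a', prepend. Next row=LF[14]=12
  step 12: row=12, L[12]='a', prepend. Next row=LF[12]=11
  step 13: row=11, L[11]='b', prepend. Next row=LF[11]=16
  step 14: row=16, L[16]='A', prepend. Next row=LF[16]=4
  step 15: row=4, L[4]='A', prepend. Next row=LF[4]=2
  step 16: row=2, L[2]='A', prepend. Next row=LF[2]=1
  step 17: row=1, L[1]='a', prepend. Next row=LF[1]=7
  step 18: row=7, L[7]='A', prepend. Next row=LF[7]=3
Reversed output: AaAAAbaaababaaBaB$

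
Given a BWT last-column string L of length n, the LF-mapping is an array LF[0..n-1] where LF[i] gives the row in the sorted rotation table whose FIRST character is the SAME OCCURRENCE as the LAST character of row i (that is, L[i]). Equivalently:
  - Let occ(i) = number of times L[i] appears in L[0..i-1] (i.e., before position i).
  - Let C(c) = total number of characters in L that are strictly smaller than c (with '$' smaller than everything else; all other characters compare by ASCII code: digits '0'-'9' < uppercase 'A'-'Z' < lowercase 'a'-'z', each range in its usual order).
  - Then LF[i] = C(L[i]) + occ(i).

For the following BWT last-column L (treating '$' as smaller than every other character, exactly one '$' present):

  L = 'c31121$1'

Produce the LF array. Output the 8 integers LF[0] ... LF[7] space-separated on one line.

Char counts: '$':1, '1':4, '2':1, '3':1, 'c':1
C (first-col start): C('$')=0, C('1')=1, C('2')=5, C('3')=6, C('c')=7
L[0]='c': occ=0, LF[0]=C('c')+0=7+0=7
L[1]='3': occ=0, LF[1]=C('3')+0=6+0=6
L[2]='1': occ=0, LF[2]=C('1')+0=1+0=1
L[3]='1': occ=1, LF[3]=C('1')+1=1+1=2
L[4]='2': occ=0, LF[4]=C('2')+0=5+0=5
L[5]='1': occ=2, LF[5]=C('1')+2=1+2=3
L[6]='$': occ=0, LF[6]=C('$')+0=0+0=0
L[7]='1': occ=3, LF[7]=C('1')+3=1+3=4

Answer: 7 6 1 2 5 3 0 4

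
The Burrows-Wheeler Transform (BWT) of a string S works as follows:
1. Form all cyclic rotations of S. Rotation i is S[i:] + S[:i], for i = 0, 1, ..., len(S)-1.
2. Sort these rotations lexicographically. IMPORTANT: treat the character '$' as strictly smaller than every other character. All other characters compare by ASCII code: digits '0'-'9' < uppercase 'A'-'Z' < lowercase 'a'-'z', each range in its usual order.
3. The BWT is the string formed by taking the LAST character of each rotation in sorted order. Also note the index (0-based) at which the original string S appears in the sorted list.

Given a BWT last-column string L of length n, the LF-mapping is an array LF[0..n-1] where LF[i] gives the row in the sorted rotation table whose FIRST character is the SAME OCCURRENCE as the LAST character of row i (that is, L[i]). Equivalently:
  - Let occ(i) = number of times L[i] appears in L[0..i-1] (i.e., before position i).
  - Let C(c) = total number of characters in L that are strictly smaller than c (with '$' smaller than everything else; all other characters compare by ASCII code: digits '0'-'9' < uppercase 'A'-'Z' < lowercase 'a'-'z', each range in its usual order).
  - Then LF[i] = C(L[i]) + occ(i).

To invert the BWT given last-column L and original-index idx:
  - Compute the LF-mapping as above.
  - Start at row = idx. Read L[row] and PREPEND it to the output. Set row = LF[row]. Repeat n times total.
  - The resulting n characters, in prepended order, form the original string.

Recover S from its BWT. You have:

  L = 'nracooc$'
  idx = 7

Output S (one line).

LF mapping: 4 7 1 2 5 6 3 0
Walk LF starting at row 7, prepending L[row]:
  step 1: row=7, L[7]='$', prepend. Next row=LF[7]=0
  step 2: row=0, L[0]='n', prepend. Next row=LF[0]=4
  step 3: row=4, L[4]='o', prepend. Next row=LF[4]=5
  step 4: row=5, L[5]='o', prepend. Next row=LF[5]=6
  step 5: row=6, L[6]='c', prepend. Next row=LF[6]=3
  step 6: row=3, L[3]='c', prepend. Next row=LF[3]=2
  step 7: row=2, L[2]='a', prepend. Next row=LF[2]=1
  step 8: row=1, L[1]='r', prepend. Next row=LF[1]=7
Reversed output: raccoon$

Answer: raccoon$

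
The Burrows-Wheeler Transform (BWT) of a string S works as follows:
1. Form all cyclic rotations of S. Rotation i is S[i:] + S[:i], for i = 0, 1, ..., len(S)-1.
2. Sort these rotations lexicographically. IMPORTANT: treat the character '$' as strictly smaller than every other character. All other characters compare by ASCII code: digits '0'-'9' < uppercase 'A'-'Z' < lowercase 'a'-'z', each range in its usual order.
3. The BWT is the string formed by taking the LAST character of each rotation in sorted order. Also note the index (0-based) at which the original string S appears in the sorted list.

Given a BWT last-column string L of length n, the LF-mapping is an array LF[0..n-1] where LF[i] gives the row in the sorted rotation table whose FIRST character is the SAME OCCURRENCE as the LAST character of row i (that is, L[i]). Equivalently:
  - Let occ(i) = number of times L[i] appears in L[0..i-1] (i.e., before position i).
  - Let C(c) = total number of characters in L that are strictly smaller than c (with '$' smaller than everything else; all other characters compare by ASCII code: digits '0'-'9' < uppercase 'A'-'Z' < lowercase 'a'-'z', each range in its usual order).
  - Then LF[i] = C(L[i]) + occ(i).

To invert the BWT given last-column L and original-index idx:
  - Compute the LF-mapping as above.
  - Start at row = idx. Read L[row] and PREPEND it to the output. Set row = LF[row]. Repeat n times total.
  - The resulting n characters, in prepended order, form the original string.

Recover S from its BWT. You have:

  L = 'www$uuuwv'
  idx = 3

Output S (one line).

Answer: uwuvwwuw$

Derivation:
LF mapping: 5 6 7 0 1 2 3 8 4
Walk LF starting at row 3, prepending L[row]:
  step 1: row=3, L[3]='$', prepend. Next row=LF[3]=0
  step 2: row=0, L[0]='w', prepend. Next row=LF[0]=5
  step 3: row=5, L[5]='u', prepend. Next row=LF[5]=2
  step 4: row=2, L[2]='w', prepend. Next row=LF[2]=7
  step 5: row=7, L[7]='w', prepend. Next row=LF[7]=8
  step 6: row=8, L[8]='v', prepend. Next row=LF[8]=4
  step 7: row=4, L[4]='u', prepend. Next row=LF[4]=1
  step 8: row=1, L[1]='w', prepend. Next row=LF[1]=6
  step 9: row=6, L[6]='u', prepend. Next row=LF[6]=3
Reversed output: uwuvwwuw$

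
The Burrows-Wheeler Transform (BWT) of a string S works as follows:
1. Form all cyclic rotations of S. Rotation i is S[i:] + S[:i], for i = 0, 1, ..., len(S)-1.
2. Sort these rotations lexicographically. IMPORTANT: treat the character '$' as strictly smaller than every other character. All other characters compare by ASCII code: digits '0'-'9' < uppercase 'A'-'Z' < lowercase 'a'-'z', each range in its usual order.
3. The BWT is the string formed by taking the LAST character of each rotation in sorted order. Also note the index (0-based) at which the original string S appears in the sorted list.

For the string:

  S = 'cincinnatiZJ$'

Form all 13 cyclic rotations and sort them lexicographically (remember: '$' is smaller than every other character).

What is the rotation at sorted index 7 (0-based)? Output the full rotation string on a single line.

Answer: incinnatiZJ$c

Derivation:
All 13 rotations (rotation i = S[i:]+S[:i]):
  rot[0] = cincinnatiZJ$
  rot[1] = incinnatiZJ$c
  rot[2] = ncinnatiZJ$ci
  rot[3] = cinnatiZJ$cin
  rot[4] = innatiZJ$cinc
  rot[5] = nnatiZJ$cinci
  rot[6] = natiZJ$cincin
  rot[7] = atiZJ$cincinn
  rot[8] = tiZJ$cincinna
  rot[9] = iZJ$cincinnat
  rot[10] = ZJ$cincinnati
  rot[11] = J$cincinnatiZ
  rot[12] = $cincinnatiZJ
Sorted (with $ < everything):
  sorted[0] = $cincinnatiZJ
  sorted[1] = J$cincinnatiZ
  sorted[2] = ZJ$cincinnati
  sorted[3] = atiZJ$cincinn
  sorted[4] = cincinnatiZJ$
  sorted[5] = cinnatiZJ$cin
  sorted[6] = iZJ$cincinnat
  sorted[7] = incinnatiZJ$c
  sorted[8] = innatiZJ$cinc
  sorted[9] = natiZJ$cincin
  sorted[10] = ncinnatiZJ$ci
  sorted[11] = nnatiZJ$cinci
  sorted[12] = tiZJ$cincinna
sorted[7] = incinnatiZJ$c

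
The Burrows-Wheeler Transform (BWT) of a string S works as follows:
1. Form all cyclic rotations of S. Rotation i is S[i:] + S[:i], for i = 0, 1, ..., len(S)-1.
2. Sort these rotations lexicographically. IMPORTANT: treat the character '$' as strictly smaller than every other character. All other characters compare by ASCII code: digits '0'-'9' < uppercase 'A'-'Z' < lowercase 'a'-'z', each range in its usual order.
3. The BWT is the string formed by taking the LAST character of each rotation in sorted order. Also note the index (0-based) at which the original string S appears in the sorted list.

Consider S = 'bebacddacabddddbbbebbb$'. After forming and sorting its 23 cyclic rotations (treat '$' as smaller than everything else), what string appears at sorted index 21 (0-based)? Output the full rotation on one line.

All 23 rotations (rotation i = S[i:]+S[:i]):
  rot[0] = bebacddacabddddbbbebbb$
  rot[1] = ebacddacabddddbbbebbb$b
  rot[2] = bacddacabddddbbbebbb$be
  rot[3] = acddacabddddbbbebbb$beb
  rot[4] = cddacabddddbbbebbb$beba
  rot[5] = ddacabddddbbbebbb$bebac
  rot[6] = dacabddddbbbebbb$bebacd
  rot[7] = acabddddbbbebbb$bebacdd
  rot[8] = cabddddbbbebbb$bebacdda
  rot[9] = abddddbbbebbb$bebacddac
  rot[10] = bddddbbbebbb$bebacddaca
  rot[11] = ddddbbbebbb$bebacddacab
  rot[12] = dddbbbebbb$bebacddacabd
  rot[13] = ddbbbebbb$bebacddacabdd
  rot[14] = dbbbebbb$bebacddacabddd
  rot[15] = bbbebbb$bebacddacabdddd
  rot[16] = bbebbb$bebacddacabddddb
  rot[17] = bebbb$bebacddacabddddbb
  rot[18] = ebbb$bebacddacabddddbbb
  rot[19] = bbb$bebacddacabddddbbbe
  rot[20] = bb$bebacddacabddddbbbeb
  rot[21] = b$bebacddacabddddbbbebb
  rot[22] = $bebacddacabddddbbbebbb
Sorted (with $ < everything):
  sorted[0] = $bebacddacabddddbbbebbb
  sorted[1] = abddddbbbebbb$bebacddac
  sorted[2] = acabddddbbbebbb$bebacdd
  sorted[3] = acddacabddddbbbebbb$beb
  sorted[4] = b$bebacddacabddddbbbebb
  sorted[5] = bacddacabddddbbbebbb$be
  sorted[6] = bb$bebacddacabddddbbbeb
  sorted[7] = bbb$bebacddacabddddbbbe
  sorted[8] = bbbebbb$bebacddacabdddd
  sorted[9] = bbebbb$bebacddacabddddb
  sorted[10] = bddddbbbebbb$bebacddaca
  sorted[11] = bebacddacabddddbbbebbb$
  sorted[12] = bebbb$bebacddacabddddbb
  sorted[13] = cabddddbbbebbb$bebacdda
  sorted[14] = cddacabddddbbbebbb$beba
  sorted[15] = dacabddddbbbebbb$bebacd
  sorted[16] = dbbbebbb$bebacddacabddd
  sorted[17] = ddacabddddbbbebbb$bebac
  sorted[18] = ddbbbebbb$bebacddacabdd
  sorted[19] = dddbbbebbb$bebacddacabd
  sorted[20] = ddddbbbebbb$bebacddacab
  sorted[21] = ebacddacabddddbbbebbb$b
  sorted[22] = ebbb$bebacddacabddddbbb
sorted[21] = ebacddacabddddbbbebbb$b

Answer: ebacddacabddddbbbebbb$b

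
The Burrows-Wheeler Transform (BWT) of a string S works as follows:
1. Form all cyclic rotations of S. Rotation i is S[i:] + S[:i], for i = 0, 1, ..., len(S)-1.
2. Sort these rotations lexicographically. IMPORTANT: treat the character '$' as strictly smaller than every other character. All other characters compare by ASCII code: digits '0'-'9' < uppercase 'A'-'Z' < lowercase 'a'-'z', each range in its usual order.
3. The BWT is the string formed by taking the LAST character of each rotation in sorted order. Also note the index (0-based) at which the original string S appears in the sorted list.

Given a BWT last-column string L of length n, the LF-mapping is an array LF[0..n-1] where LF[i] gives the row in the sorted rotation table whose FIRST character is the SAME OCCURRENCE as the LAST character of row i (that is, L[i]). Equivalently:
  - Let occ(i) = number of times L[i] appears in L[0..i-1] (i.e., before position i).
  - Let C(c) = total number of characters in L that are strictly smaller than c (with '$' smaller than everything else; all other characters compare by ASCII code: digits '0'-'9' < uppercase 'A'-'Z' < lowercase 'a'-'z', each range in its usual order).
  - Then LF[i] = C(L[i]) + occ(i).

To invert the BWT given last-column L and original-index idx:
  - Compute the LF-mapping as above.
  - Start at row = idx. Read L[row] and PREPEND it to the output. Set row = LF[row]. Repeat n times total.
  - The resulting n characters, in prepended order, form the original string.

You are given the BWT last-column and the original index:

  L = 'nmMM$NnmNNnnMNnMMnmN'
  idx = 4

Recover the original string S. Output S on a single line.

Answer: MnNMnNnnmMMMmNNNmnn$

Derivation:
LF mapping: 14 11 1 2 0 6 15 12 7 8 16 17 3 9 18 4 5 19 13 10
Walk LF starting at row 4, prepending L[row]:
  step 1: row=4, L[4]='$', prepend. Next row=LF[4]=0
  step 2: row=0, L[0]='n', prepend. Next row=LF[0]=14
  step 3: row=14, L[14]='n', prepend. Next row=LF[14]=18
  step 4: row=18, L[18]='m', prepend. Next row=LF[18]=13
  step 5: row=13, L[13]='N', prepend. Next row=LF[13]=9
  step 6: row=9, L[9]='N', prepend. Next row=LF[9]=8
  step 7: row=8, L[8]='N', prepend. Next row=LF[8]=7
  step 8: row=7, L[7]='m', prepend. Next row=LF[7]=12
  step 9: row=12, L[12]='M', prepend. Next row=LF[12]=3
  step 10: row=3, L[3]='M', prepend. Next row=LF[3]=2
  step 11: row=2, L[2]='M', prepend. Next row=LF[2]=1
  step 12: row=1, L[1]='m', prepend. Next row=LF[1]=11
  step 13: row=11, L[11]='n', prepend. Next row=LF[11]=17
  step 14: row=17, L[17]='n', prepend. Next row=LF[17]=19
  step 15: row=19, L[19]='N', prepend. Next row=LF[19]=10
  step 16: row=10, L[10]='n', prepend. Next row=LF[10]=16
  step 17: row=16, L[16]='M', prepend. Next row=LF[16]=5
  step 18: row=5, L[5]='N', prepend. Next row=LF[5]=6
  step 19: row=6, L[6]='n', prepend. Next row=LF[6]=15
  step 20: row=15, L[15]='M', prepend. Next row=LF[15]=4
Reversed output: MnNMnNnnmMMMmNNNmnn$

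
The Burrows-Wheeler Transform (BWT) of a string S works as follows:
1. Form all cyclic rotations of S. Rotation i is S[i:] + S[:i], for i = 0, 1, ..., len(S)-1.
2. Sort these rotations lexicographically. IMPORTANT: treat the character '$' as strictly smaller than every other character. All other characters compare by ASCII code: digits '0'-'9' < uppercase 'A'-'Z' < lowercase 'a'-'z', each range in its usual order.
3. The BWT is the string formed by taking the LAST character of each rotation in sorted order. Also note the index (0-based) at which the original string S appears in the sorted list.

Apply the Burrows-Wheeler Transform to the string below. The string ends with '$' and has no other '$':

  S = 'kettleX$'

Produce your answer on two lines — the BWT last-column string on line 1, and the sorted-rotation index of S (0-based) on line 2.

All 8 rotations (rotation i = S[i:]+S[:i]):
  rot[0] = kettleX$
  rot[1] = ettleX$k
  rot[2] = ttleX$ke
  rot[3] = tleX$ket
  rot[4] = leX$kett
  rot[5] = eX$kettl
  rot[6] = X$kettle
  rot[7] = $kettleX
Sorted (with $ < everything):
  sorted[0] = $kettleX  (last char: 'X')
  sorted[1] = X$kettle  (last char: 'e')
  sorted[2] = eX$kettl  (last char: 'l')
  sorted[3] = ettleX$k  (last char: 'k')
  sorted[4] = kettleX$  (last char: '$')
  sorted[5] = leX$kett  (last char: 't')
  sorted[6] = tleX$ket  (last char: 't')
  sorted[7] = ttleX$ke  (last char: 'e')
Last column: Xelk$tte
Original string S is at sorted index 4

Answer: Xelk$tte
4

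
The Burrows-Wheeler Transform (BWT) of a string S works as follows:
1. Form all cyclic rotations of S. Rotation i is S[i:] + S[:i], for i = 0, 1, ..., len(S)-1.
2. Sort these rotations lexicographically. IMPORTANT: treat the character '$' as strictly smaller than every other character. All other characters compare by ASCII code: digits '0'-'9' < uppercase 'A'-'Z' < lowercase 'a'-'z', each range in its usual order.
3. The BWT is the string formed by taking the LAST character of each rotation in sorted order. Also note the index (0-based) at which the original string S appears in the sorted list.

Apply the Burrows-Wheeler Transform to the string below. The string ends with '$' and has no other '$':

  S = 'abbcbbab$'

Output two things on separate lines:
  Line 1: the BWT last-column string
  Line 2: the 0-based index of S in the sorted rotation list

Answer: bb$abcabb
2

Derivation:
All 9 rotations (rotation i = S[i:]+S[:i]):
  rot[0] = abbcbbab$
  rot[1] = bbcbbab$a
  rot[2] = bcbbab$ab
  rot[3] = cbbab$abb
  rot[4] = bbab$abbc
  rot[5] = bab$abbcb
  rot[6] = ab$abbcbb
  rot[7] = b$abbcbba
  rot[8] = $abbcbbab
Sorted (with $ < everything):
  sorted[0] = $abbcbbab  (last char: 'b')
  sorted[1] = ab$abbcbb  (last char: 'b')
  sorted[2] = abbcbbab$  (last char: '$')
  sorted[3] = b$abbcbba  (last char: 'a')
  sorted[4] = bab$abbcb  (last char: 'b')
  sorted[5] = bbab$abbc  (last char: 'c')
  sorted[6] = bbcbbab$a  (last char: 'a')
  sorted[7] = bcbbab$ab  (last char: 'b')
  sorted[8] = cbbab$abb  (last char: 'b')
Last column: bb$abcabb
Original string S is at sorted index 2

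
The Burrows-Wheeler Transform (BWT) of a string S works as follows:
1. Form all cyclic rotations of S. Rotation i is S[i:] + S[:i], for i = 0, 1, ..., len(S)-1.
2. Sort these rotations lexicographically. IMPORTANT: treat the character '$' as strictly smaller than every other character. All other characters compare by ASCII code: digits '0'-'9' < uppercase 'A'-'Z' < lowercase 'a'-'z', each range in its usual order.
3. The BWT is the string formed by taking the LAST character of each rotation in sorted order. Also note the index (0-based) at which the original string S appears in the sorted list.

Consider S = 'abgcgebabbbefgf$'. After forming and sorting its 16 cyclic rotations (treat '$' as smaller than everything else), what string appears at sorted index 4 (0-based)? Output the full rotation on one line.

All 16 rotations (rotation i = S[i:]+S[:i]):
  rot[0] = abgcgebabbbefgf$
  rot[1] = bgcgebabbbefgf$a
  rot[2] = gcgebabbbefgf$ab
  rot[3] = cgebabbbefgf$abg
  rot[4] = gebabbbefgf$abgc
  rot[5] = ebabbbefgf$abgcg
  rot[6] = babbbefgf$abgcge
  rot[7] = abbbefgf$abgcgeb
  rot[8] = bbbefgf$abgcgeba
  rot[9] = bbefgf$abgcgebab
  rot[10] = befgf$abgcgebabb
  rot[11] = efgf$abgcgebabbb
  rot[12] = fgf$abgcgebabbbe
  rot[13] = gf$abgcgebabbbef
  rot[14] = f$abgcgebabbbefg
  rot[15] = $abgcgebabbbefgf
Sorted (with $ < everything):
  sorted[0] = $abgcgebabbbefgf
  sorted[1] = abbbefgf$abgcgeb
  sorted[2] = abgcgebabbbefgf$
  sorted[3] = babbbefgf$abgcge
  sorted[4] = bbbefgf$abgcgeba
  sorted[5] = bbefgf$abgcgebab
  sorted[6] = befgf$abgcgebabb
  sorted[7] = bgcgebabbbefgf$a
  sorted[8] = cgebabbbefgf$abg
  sorted[9] = ebabbbefgf$abgcg
  sorted[10] = efgf$abgcgebabbb
  sorted[11] = f$abgcgebabbbefg
  sorted[12] = fgf$abgcgebabbbe
  sorted[13] = gcgebabbbefgf$ab
  sorted[14] = gebabbbefgf$abgc
  sorted[15] = gf$abgcgebabbbef
sorted[4] = bbbefgf$abgcgeba

Answer: bbbefgf$abgcgeba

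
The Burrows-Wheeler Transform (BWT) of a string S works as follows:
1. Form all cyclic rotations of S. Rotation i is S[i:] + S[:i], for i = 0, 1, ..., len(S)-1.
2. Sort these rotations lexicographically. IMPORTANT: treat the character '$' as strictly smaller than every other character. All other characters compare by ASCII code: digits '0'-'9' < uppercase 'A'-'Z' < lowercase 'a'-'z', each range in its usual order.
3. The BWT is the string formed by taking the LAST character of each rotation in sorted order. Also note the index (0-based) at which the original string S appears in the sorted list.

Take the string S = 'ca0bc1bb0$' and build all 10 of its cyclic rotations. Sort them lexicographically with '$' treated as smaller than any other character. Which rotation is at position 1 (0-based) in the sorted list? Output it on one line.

Answer: 0$ca0bc1bb

Derivation:
All 10 rotations (rotation i = S[i:]+S[:i]):
  rot[0] = ca0bc1bb0$
  rot[1] = a0bc1bb0$c
  rot[2] = 0bc1bb0$ca
  rot[3] = bc1bb0$ca0
  rot[4] = c1bb0$ca0b
  rot[5] = 1bb0$ca0bc
  rot[6] = bb0$ca0bc1
  rot[7] = b0$ca0bc1b
  rot[8] = 0$ca0bc1bb
  rot[9] = $ca0bc1bb0
Sorted (with $ < everything):
  sorted[0] = $ca0bc1bb0
  sorted[1] = 0$ca0bc1bb
  sorted[2] = 0bc1bb0$ca
  sorted[3] = 1bb0$ca0bc
  sorted[4] = a0bc1bb0$c
  sorted[5] = b0$ca0bc1b
  sorted[6] = bb0$ca0bc1
  sorted[7] = bc1bb0$ca0
  sorted[8] = c1bb0$ca0b
  sorted[9] = ca0bc1bb0$
sorted[1] = 0$ca0bc1bb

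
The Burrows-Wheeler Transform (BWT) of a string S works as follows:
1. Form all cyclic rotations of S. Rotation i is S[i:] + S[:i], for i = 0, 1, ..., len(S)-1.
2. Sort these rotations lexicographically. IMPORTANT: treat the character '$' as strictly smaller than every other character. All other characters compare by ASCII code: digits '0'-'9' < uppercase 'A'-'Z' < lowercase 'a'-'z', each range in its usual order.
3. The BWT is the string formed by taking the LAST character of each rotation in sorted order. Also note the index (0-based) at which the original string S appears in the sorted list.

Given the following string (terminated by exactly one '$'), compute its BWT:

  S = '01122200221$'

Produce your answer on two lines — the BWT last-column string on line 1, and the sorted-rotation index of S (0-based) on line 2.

Answer: 12$020122201
2

Derivation:
All 12 rotations (rotation i = S[i:]+S[:i]):
  rot[0] = 01122200221$
  rot[1] = 1122200221$0
  rot[2] = 122200221$01
  rot[3] = 22200221$011
  rot[4] = 2200221$0112
  rot[5] = 200221$01122
  rot[6] = 00221$011222
  rot[7] = 0221$0112220
  rot[8] = 221$01122200
  rot[9] = 21$011222002
  rot[10] = 1$0112220022
  rot[11] = $01122200221
Sorted (with $ < everything):
  sorted[0] = $01122200221  (last char: '1')
  sorted[1] = 00221$011222  (last char: '2')
  sorted[2] = 01122200221$  (last char: '$')
  sorted[3] = 0221$0112220  (last char: '0')
  sorted[4] = 1$0112220022  (last char: '2')
  sorted[5] = 1122200221$0  (last char: '0')
  sorted[6] = 122200221$01  (last char: '1')
  sorted[7] = 200221$01122  (last char: '2')
  sorted[8] = 21$011222002  (last char: '2')
  sorted[9] = 2200221$0112  (last char: '2')
  sorted[10] = 221$01122200  (last char: '0')
  sorted[11] = 22200221$011  (last char: '1')
Last column: 12$020122201
Original string S is at sorted index 2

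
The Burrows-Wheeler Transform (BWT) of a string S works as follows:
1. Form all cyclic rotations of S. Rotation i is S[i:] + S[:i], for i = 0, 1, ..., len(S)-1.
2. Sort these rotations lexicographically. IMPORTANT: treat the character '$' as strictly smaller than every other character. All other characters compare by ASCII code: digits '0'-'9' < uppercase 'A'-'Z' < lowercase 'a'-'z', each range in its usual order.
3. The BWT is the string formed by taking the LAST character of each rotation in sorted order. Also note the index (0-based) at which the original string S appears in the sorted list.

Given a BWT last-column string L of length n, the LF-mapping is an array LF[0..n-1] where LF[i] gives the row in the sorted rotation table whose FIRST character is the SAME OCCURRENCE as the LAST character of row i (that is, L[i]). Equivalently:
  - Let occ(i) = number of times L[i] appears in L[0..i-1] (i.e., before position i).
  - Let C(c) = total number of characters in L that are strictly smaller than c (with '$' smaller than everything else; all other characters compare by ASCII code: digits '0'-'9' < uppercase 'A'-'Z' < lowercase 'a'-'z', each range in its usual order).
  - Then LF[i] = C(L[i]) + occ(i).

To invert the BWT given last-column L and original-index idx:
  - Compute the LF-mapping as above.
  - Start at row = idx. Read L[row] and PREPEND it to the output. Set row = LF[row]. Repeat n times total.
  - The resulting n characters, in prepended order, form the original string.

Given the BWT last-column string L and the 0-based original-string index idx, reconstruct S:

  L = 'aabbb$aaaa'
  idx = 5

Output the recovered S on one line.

LF mapping: 1 2 7 8 9 0 3 4 5 6
Walk LF starting at row 5, prepending L[row]:
  step 1: row=5, L[5]='$', prepend. Next row=LF[5]=0
  step 2: row=0, L[0]='a', prepend. Next row=LF[0]=1
  step 3: row=1, L[1]='a', prepend. Next row=LF[1]=2
  step 4: row=2, L[2]='b', prepend. Next row=LF[2]=7
  step 5: row=7, L[7]='a', prepend. Next row=LF[7]=4
  step 6: row=4, L[4]='b', prepend. Next row=LF[4]=9
  step 7: row=9, L[9]='a', prepend. Next row=LF[9]=6
  step 8: row=6, L[6]='a', prepend. Next row=LF[6]=3
  step 9: row=3, L[3]='b', prepend. Next row=LF[3]=8
  step 10: row=8, L[8]='a', prepend. Next row=LF[8]=5
Reversed output: abaababaa$

Answer: abaababaa$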